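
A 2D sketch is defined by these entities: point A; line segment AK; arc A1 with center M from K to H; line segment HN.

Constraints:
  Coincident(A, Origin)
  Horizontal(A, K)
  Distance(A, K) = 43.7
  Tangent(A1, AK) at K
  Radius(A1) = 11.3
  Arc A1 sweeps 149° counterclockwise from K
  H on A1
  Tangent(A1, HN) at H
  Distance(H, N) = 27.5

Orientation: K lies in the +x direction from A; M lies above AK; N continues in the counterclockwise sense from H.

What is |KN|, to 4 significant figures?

39.38

On A1, K sits at bearing -90° from M; a 149° counterclockwise sweep puts H at bearing 59°, so H = M + 11.3·(cos 59°, sin 59°) = (49.52, 20.99). Tangency of A1 to HN means the radius MH is perpendicular to HN, so HN runs along (−sin 59°, cos 59°); with |HN| = 27.5, N = (25.95, 35.15). Then |KN| = |N − K| = 39.38.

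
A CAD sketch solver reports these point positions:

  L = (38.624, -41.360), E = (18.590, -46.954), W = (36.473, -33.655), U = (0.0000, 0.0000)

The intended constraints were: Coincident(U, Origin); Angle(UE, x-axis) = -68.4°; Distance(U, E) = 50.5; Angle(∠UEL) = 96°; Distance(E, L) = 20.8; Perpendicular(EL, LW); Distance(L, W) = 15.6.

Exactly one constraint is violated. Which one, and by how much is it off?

Distance(L, W) = 15.6 — off by 7.60.

U = (0.00, 0.00) ✓; UE at -68.40° ✓; |UE| = 50.50 ✓; ∠UEL = 96.00° ✓; |EL| = 20.80 ✓; ∠(EL, LW) = 90.00° ✓; |LW| = 8.000 ✗.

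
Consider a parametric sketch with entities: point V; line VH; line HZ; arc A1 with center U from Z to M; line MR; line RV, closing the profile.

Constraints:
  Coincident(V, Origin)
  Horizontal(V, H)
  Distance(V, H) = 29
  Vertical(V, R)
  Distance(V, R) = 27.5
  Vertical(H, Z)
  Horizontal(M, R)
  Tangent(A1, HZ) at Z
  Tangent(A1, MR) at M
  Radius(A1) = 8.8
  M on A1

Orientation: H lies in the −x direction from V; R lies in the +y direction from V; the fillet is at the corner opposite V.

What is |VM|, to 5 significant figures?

34.122

V is at the origin; V and H share the same y with |VH| = 29.0 and H on the −x side, so H = (-29.000, 0.0000). V and R share the same x with |VR| = 27.5 and R on the +y side, so R = (0.0000, 27.500). The virtual corner opposite V is at (-29.000, 27.500). Tangency of A1 to HZ means the radius UZ is perpendicular to HZ and the tangent condition forces UM to be normal to MR, with radius 8.8, so the center U sits 8.8 in from both sides at U = (-20.200, 18.700). That places the tangent points at Z = (-29.000, 18.700) on HZ and M = (-20.200, 27.500) on MR. Then |VM| = |M − V| = 34.122.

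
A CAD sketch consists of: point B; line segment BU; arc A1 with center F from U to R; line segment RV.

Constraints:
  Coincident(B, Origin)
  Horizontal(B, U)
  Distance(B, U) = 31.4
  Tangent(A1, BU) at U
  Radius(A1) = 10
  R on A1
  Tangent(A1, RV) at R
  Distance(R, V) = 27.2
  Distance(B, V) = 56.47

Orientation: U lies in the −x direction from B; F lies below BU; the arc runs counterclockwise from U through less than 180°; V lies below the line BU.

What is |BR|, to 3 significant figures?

42.4

Checks: |FU| = 10.00 ✓; |FR| = 10.00 ✓; ∠(FR, RV) = 90.00° ✓; |RV| = 27.20 ✓; |BV| = 56.47 ✓.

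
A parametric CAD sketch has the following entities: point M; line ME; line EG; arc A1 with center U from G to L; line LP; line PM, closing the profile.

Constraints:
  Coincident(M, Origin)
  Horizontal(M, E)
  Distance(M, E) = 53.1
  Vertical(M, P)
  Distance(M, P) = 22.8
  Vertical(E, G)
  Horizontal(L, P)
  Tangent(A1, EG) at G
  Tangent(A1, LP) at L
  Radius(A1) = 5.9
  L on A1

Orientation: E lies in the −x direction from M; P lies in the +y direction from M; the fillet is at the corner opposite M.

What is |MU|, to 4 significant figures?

50.13

MP is vertical with |MP| = 22.8 and P on the +y side, so P = (0.000, 22.80). The virtual corner opposite M is at (-53.10, 22.80). A1 meets EG tangentially, so UG is at right angles to EG and tangency of A1 to LP means the radius UL is perpendicular to LP, with radius 5.9, so the center U sits 5.9 in from both sides at U = (-47.20, 16.90). Then |MU| = |U − M| = 50.13.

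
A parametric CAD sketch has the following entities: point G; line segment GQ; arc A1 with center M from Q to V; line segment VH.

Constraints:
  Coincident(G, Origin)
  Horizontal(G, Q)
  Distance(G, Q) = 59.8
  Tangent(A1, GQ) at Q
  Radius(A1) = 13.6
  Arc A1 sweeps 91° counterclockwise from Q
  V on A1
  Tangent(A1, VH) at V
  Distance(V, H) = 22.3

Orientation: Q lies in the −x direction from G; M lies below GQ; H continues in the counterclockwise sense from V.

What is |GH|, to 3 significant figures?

81.5

G is at the origin; G and Q share the same y with |GQ| = 59.8 and Q on the −x side, so Q = (-59.8, 0.00). A1 meets GQ tangentially, so MQ is at right angles to GQ, so M = Q + (0, -13.6) = (-59.8, -13.6). On A1, Q sits at bearing 90° from M; a 91° counterclockwise sweep puts V at bearing 181°, so V = M + 13.6·(cos 181°, sin 181°) = (-73.4, -13.8). Tangency of A1 to VH means the radius MV is perpendicular to VH, so VH runs along (−sin 181°, cos 181°); with |VH| = 22.3, H = (-73.0, -36.1). Then |GH| = |H − G| = 81.5.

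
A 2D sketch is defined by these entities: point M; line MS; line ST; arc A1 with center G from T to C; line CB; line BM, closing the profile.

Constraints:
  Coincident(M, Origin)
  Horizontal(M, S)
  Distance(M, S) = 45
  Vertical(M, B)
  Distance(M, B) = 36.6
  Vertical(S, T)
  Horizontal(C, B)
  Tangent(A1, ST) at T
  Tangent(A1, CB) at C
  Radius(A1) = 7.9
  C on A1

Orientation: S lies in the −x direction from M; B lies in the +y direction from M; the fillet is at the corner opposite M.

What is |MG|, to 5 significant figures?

46.905

MB is vertical with |MB| = 36.6 and B on the +y side, so B = (0.0000, 36.600). The virtual corner opposite M is at (-45.000, 36.600). A1 meets ST tangentially, so GT is at right angles to ST and the tangent condition forces GC to be normal to CB, with radius 7.9, so the center G sits 7.9 in from both sides at G = (-37.100, 28.700). Then |MG| = |G − M| = 46.905.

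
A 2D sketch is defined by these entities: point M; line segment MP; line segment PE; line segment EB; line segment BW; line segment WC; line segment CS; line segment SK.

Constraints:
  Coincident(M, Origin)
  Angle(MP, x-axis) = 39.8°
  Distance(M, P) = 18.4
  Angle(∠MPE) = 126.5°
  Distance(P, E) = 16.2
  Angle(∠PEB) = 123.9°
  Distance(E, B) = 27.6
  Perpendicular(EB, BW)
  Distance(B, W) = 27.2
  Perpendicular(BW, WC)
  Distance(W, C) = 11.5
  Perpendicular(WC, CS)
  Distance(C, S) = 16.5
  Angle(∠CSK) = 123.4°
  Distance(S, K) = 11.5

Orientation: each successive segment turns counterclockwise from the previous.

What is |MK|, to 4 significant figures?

38.90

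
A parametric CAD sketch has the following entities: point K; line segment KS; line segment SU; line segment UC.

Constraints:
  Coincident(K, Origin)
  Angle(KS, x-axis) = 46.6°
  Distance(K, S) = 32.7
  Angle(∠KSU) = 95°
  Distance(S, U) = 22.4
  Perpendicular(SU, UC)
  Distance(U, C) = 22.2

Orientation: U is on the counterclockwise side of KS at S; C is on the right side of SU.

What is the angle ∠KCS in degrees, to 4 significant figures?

20.51°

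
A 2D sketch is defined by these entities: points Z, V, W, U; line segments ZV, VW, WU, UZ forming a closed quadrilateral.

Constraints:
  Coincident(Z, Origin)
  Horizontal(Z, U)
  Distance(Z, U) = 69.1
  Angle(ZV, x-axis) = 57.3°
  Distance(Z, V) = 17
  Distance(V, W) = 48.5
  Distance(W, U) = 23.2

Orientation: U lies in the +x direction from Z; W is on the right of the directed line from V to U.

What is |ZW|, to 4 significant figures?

51.14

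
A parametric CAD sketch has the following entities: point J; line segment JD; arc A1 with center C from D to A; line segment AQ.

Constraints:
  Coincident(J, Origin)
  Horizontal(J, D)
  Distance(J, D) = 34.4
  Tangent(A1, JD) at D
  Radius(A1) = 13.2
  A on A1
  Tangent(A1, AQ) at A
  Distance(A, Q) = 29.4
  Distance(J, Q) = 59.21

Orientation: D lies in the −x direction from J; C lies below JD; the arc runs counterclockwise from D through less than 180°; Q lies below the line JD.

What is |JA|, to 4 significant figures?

50.03

J is at the origin; JD is horizontal with |JD| = 34.4 and D on the −x side, so D = (-34.40, 0.000). The tangent condition forces CD to be normal to JD, so C = D + (0, -13.2) = (-34.40, -13.20). Since CA ⟂ AQ (tangency), |CQ| = √(13.2² + 29.4²) = 32.23 regardless of where A sits on A1. So Q lies on both circle(J, 59.21) and circle(C, 32.23); the below-JD intersection is Q = (-38.25, -45.20). A is the foot of the tangent from Q: A = (-47.00, -17.13).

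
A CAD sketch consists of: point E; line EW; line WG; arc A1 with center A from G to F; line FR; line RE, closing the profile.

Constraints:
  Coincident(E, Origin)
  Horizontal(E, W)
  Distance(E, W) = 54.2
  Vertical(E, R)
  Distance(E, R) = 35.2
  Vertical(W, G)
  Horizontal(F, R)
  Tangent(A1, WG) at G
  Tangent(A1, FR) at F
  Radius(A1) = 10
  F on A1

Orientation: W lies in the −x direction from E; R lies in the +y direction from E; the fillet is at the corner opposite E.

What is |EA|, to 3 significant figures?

50.9

E is at the origin; EW is horizontal with |EW| = 54.2 and W on the −x side, so W = (-54.2, 0.00). E and R share the same x with |ER| = 35.2 and R on the +y side, so R = (0.00, 35.2). The virtual corner opposite E is at (-54.2, 35.2). The tangent condition forces AG to be normal to WG and tangency of A1 to FR means the radius AF is perpendicular to FR, with radius 10.0, so the center A sits 10.0 in from both sides at A = (-44.2, 25.2). Then |EA| = |A − E| = 50.9.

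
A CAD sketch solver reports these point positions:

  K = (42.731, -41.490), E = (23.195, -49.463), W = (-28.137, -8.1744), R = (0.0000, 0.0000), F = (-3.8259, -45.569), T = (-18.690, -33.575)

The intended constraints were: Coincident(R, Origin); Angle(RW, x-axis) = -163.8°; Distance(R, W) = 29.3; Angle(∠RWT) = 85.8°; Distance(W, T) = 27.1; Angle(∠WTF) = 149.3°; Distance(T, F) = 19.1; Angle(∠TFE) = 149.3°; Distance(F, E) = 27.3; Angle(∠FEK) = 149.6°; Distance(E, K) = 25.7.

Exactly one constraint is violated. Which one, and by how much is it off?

Distance(E, K) = 25.7 — off by 4.60.

R = (0.00, 0.00) ✓; RW at -163.8° ✓; |RW| = 29.30 ✓; ∠RWT = 85.80° ✓; |WT| = 27.10 ✓; ∠WTF = 149.3° ✓; |TF| = 19.10 ✓; ∠TFE = 149.3° ✓; |FE| = 27.30 ✓; ∠FEK = 149.6° ✓; |EK| = 21.10 ✗.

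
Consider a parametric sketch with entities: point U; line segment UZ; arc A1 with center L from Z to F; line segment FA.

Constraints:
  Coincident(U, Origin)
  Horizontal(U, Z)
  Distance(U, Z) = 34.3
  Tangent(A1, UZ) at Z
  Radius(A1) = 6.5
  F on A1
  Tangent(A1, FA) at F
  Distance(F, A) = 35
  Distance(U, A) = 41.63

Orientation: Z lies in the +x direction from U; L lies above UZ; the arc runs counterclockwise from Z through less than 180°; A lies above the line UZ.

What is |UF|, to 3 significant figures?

40.8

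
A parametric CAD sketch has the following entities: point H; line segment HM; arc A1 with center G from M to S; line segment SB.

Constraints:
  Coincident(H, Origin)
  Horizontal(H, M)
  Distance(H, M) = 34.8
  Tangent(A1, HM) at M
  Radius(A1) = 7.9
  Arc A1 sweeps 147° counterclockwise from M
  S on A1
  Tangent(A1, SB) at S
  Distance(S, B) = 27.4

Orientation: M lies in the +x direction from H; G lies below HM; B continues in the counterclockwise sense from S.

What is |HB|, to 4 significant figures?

61.05

H is at the origin; HM is horizontal with |HM| = 34.8 and M on the +x side, so M = (34.80, 0.000). Since A1 is tangent to HM there, GM ⟂ HM, so G = M + (0, -7.9) = (34.80, -7.900). On A1, M sits at bearing 90° from G; a 147° counterclockwise sweep puts S at bearing 237°, so S = G + 7.9·(cos 237°, sin 237°) = (30.50, -14.53). The tangent condition forces GS to be normal to SB, so SB runs along (−sin 237°, cos 237°); with |SB| = 27.4, B = (53.48, -29.45). Then |HB| = |B − H| = 61.05.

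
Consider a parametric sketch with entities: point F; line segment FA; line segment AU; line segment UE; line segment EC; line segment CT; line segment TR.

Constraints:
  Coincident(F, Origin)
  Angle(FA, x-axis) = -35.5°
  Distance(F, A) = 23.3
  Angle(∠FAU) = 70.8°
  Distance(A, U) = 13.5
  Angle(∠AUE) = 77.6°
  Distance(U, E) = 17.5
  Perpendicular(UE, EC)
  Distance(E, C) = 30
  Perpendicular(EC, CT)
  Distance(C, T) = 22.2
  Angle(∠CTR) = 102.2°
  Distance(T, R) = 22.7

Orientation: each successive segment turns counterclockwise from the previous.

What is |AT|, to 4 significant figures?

18.45

F is at the origin; FA runs at -35.5° with length 23.3, so A = (18.97, -13.53). ∠FAU = 70.8° gives AU at 73.70° from the x-axis; with |AU| = 13.5, U = (22.76, -0.5730). ∠AUE = 77.6° gives UE at 176.1° from the x-axis; with |UE| = 17.5, E = (5.298, 0.6173). UE ⟂ EC, so EC runs at -93.90°; with |EC| = 30.0, C = (3.258, -29.31). EC is perpendicular to CT, so CT runs at -3.900°; with |CT| = 22.2, T = (25.41, -30.82). Then |AT| = |T − A| = 18.45.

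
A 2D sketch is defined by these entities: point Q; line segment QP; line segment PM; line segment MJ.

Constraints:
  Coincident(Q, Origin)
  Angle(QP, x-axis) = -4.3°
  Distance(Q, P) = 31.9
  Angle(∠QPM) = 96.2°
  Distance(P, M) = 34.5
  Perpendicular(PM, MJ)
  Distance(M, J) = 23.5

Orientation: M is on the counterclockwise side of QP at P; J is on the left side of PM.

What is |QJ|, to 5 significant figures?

38.824

Q is at the origin; QP runs at -4.3° with length 31.9, so P = 31.9·(cos -4.3°, sin -4.3°) = (31.810, -2.3918). ∠QPM = 96.2°, so PM runs at -4.3° + (180° − 96.2°) = 79.500° from the x-axis; with |PM| = 34.5, M = P + 34.5·(cos 79.500°, sin 79.500°) = (38.097, 31.530). PM is perpendicular to MJ; with |MJ| = 23.5 on the left of PM, J = M + 23.5·(-0.98325, 0.18224) = (14.991, 35.813). Then |QJ| = |J − Q| = 38.824.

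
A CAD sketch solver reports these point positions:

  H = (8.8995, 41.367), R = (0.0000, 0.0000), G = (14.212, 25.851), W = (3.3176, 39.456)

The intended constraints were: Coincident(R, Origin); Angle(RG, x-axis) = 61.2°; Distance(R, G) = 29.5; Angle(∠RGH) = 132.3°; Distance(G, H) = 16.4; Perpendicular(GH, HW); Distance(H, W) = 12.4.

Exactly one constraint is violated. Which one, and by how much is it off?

Distance(H, W) = 12.4 — off by 6.50.

R = (0.00, 0.00) ✓; RG at 61.20° ✓; |RG| = 29.50 ✓; ∠RGH = 132.3° ✓; |GH| = 16.40 ✓; ∠(GH, HW) = 90.00° ✓; |HW| = 5.900 ✗.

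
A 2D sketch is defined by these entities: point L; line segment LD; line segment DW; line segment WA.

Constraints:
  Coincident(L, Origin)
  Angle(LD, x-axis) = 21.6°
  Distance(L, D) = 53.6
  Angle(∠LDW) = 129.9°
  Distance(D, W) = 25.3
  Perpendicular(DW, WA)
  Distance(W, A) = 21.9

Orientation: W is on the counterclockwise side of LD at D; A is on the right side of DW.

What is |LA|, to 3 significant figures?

86.8

L is at the origin; LD runs at 21.6° with length 53.6, so D = 53.6·(cos 21.6°, sin 21.6°) = (49.8, 19.7). ∠LDW = 129.9°, so DW runs at 21.6° + (180° − 129.9°) = 71.7° from the x-axis; with |DW| = 25.3, W = D + 25.3·(cos 71.7°, sin 71.7°) = (57.8, 43.8). DW ⟂ WA; with |WA| = 21.9 on the right of DW, A = W + 21.9·(0.949, -0.314) = (78.6, 36.9). Then |LA| = |A − L| = 86.8.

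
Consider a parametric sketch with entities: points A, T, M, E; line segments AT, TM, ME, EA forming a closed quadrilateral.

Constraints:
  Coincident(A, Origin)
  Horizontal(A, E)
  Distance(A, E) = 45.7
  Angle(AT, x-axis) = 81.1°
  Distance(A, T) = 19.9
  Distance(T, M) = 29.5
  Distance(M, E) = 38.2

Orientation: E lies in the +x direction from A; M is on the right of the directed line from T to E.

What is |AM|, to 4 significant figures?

12.71

Checks: |TM| = 29.50 ✓; |ME| = 38.20 ✓.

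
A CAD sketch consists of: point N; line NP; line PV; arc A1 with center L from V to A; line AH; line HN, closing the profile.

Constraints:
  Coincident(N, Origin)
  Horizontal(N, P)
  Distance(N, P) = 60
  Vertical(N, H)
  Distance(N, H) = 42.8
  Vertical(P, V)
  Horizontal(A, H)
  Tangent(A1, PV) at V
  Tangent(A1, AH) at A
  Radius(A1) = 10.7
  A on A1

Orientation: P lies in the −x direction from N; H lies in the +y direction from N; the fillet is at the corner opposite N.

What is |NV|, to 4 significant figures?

68.05

The virtual corner opposite N is at (-60.00, 42.80). Since A1 is tangent to PV there, LV ⟂ PV and tangency of A1 to AH means the radius LA is perpendicular to AH, with radius 10.7, so the center L sits 10.7 in from both sides at L = (-49.30, 32.10). That places the tangent points at V = (-60.00, 32.10) on PV and A = (-49.30, 42.80) on AH. Then |NV| = |V − N| = 68.05.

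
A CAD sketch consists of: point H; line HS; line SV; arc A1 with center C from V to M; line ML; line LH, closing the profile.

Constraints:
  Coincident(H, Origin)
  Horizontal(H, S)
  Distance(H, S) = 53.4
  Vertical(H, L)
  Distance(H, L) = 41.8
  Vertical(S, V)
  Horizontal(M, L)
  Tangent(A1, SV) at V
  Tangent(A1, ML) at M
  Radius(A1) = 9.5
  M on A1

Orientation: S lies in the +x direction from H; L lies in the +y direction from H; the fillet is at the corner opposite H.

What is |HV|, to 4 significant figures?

62.41

The virtual corner opposite H is at (53.40, 41.80). Since A1 is tangent to SV there, CV ⟂ SV and since A1 is tangent to ML there, CM ⟂ ML, with radius 9.5, so the center C sits 9.5 in from both sides at C = (43.90, 32.30). That places the tangent points at V = (53.40, 32.30) on SV and M = (43.90, 41.80) on ML. Then |HV| = |V − H| = 62.41.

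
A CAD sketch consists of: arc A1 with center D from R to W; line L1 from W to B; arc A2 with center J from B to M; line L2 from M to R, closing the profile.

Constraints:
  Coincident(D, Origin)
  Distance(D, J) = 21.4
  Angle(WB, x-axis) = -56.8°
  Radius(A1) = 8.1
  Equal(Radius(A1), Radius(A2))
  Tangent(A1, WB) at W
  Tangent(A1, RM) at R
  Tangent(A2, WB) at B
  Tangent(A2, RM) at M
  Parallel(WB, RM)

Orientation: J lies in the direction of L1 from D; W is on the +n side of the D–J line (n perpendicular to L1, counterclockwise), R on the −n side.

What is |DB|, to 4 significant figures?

22.88

Tangency of A1 to both parallel lines with radius 8.1 puts W and R at D ± 8.1·n: W = (6.778, 4.435), R = (-6.778, -4.435). Equal radii place B and M the same way about J: B = J + 8.1·n = (18.50, -13.47), M = J − 8.1·n = (4.940, -22.34). Then |DB| = |B − D| = 22.88.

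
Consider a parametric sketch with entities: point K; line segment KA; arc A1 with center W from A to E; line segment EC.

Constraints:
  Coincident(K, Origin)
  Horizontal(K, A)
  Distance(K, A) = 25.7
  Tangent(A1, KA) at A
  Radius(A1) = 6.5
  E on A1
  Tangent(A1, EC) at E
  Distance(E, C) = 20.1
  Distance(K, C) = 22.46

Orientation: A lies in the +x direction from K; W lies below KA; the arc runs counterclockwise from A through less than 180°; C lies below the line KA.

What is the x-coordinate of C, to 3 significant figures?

9.68

K is at the origin; KA is horizontal with |KA| = 25.7 and A on the +x side, so A = (25.7, 0.00). A1 meets KA tangentially, so WA is at right angles to KA, so W = A + (0, -6.5) = (25.7, -6.50). Since WE ⟂ EC (tangency), |WC| = √(6.5² + 20.1²) = 21.1 regardless of where E sits on A1. So C lies on both circle(K, 22.46) and circle(W, 21.1); the below-KA intersection is C = (9.68, -20.3). E is the foot of the tangent from C: E = (20.2, -3.11).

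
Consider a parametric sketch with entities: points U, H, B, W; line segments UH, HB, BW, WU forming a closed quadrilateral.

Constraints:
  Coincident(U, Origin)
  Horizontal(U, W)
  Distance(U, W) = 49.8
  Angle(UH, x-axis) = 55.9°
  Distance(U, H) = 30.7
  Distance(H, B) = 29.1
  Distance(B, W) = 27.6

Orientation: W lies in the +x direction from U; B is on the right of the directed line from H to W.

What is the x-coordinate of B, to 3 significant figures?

22.4

Checks: |HB| = 29.10 ✓; |BW| = 27.60 ✓.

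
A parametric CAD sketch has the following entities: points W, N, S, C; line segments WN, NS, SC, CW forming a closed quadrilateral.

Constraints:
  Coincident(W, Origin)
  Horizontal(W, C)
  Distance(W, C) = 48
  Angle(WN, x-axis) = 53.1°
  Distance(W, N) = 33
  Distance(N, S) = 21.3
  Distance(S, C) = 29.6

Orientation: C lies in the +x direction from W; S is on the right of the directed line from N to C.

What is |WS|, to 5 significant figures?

19.526

W is at the origin; WC is horizontal with |WC| = 48.0 and C in +x, so C = (48.0, 0). WN runs at 53.1° with |WN| = 33.0, so N = (19.814, 26.390). S is determined by |NS| = 21.3 and |SC| = 29.6 together: it lies at the intersection of circle(N, 21.3) and circle(C, 29.6). With |NC| = 38.612, the foot of the radical line on NC is 13.835 from N and the perpendicular offset is √(21.3² − 13.835²) = 16.195. Taking the right-of-NC solution: S = (18.845, 5.1117).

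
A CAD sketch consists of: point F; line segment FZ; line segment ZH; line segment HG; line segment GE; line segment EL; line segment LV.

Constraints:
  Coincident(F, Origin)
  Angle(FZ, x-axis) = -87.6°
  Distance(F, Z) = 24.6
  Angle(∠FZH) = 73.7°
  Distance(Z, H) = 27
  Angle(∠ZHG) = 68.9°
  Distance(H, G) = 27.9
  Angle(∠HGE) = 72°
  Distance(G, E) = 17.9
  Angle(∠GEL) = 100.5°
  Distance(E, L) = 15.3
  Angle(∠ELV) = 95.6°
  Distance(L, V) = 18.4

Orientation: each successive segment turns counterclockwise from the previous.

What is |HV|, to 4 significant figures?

8.503

∠GEL = 100.5° gives EL at -42.70° from the x-axis; with |EL| = 15.3, L = (10.45, -20.01). ∠ELV = 95.6° gives LV at 41.70° from the x-axis; with |LV| = 18.4, V = (24.19, -7.769). Then |HV| = |V − H| = 8.503.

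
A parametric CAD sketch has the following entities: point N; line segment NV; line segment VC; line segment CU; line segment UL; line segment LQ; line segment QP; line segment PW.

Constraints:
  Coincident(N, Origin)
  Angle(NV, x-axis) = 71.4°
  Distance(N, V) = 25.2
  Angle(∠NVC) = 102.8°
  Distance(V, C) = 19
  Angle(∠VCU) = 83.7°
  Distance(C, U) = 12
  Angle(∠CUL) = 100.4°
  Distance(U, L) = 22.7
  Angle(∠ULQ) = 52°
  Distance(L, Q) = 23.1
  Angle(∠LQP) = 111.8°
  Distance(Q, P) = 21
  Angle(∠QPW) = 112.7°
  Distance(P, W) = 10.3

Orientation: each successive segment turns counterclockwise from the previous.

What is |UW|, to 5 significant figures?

13.026

∠LQP = 111.8° gives QP at 160.70° from the x-axis; with |QP| = 21.0, P = (-15.617, 39.753). ∠QPW = 112.7° gives PW at -132.00° from the x-axis; with |PW| = 10.3, W = (-22.509, 32.099). Then |UW| = |W − U| = 13.026.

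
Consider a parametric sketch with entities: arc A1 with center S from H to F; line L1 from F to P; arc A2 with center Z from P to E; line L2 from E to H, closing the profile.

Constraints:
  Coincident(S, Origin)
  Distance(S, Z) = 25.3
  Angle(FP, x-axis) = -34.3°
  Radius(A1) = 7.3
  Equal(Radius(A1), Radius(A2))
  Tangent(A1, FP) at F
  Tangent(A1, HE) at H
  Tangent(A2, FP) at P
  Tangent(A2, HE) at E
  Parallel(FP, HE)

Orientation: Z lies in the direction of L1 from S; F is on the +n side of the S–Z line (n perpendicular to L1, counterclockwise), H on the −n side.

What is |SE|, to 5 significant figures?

26.332

Tangency of A1 to both parallel lines with radius 7.3 puts F and H at S ± 7.3·n: F = (4.1137, 6.0305), H = (-4.1137, -6.0305). Equal radii place P and E the same way about Z: P = Z + 7.3·n = (25.014, -8.2267), E = Z − 7.3·n = (16.787, -20.288). Then |SE| = |E − S| = 26.332.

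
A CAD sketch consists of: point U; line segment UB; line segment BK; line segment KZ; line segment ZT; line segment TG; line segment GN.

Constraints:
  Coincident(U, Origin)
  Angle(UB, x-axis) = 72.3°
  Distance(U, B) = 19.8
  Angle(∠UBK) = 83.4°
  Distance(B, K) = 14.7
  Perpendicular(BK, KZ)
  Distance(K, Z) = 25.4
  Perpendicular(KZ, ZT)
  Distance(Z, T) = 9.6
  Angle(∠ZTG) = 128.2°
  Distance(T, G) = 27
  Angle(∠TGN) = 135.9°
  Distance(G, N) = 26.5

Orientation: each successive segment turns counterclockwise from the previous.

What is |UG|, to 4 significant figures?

20.79

U is at the origin; UB runs at 72.3° with length 19.8, so B = (6.020, 18.86). ∠UBK = 83.4° gives BK at 168.9° from the x-axis; with |BK| = 14.7, K = (-8.405, 21.69). BK ⟂ KZ, so KZ runs at -101.1°; with |KZ| = 25.4, Z = (-13.30, -3.232). KZ ⟂ ZT, so ZT runs at -11.10°; with |ZT| = 9.6, T = (-3.875, -5.080). ∠ZTG = 128.2° gives TG at 40.70° from the x-axis; with |TG| = 27.0, G = (16.59, 12.53). Then |UG| = |G − U| = 20.79.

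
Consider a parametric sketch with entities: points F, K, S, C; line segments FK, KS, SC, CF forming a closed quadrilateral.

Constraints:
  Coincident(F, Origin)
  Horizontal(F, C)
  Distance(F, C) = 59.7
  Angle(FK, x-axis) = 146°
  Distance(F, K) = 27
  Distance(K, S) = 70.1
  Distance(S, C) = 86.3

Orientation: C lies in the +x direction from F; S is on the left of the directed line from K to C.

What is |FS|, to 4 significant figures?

75.70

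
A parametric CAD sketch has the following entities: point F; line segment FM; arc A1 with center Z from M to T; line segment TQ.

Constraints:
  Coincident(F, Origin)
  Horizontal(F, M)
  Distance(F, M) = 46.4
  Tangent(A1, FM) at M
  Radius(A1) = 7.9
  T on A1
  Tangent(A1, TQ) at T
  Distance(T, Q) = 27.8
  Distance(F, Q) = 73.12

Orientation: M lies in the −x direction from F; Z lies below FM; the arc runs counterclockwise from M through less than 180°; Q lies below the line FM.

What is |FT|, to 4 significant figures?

53.23

Checks: ∠(ZM, MF) = 90.00° ✓; |ZT| = 7.900 ✓; ∠(ZT, TQ) = 90.00° ✓; |TQ| = 27.80 ✓; |FQ| = 73.12 ✓.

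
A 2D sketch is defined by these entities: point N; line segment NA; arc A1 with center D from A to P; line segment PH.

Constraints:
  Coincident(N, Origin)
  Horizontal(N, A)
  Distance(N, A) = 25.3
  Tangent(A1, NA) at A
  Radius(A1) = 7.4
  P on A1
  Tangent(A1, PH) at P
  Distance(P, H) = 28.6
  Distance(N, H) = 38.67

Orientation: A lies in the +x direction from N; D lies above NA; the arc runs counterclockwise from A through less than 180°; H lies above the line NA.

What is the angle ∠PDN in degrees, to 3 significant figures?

163°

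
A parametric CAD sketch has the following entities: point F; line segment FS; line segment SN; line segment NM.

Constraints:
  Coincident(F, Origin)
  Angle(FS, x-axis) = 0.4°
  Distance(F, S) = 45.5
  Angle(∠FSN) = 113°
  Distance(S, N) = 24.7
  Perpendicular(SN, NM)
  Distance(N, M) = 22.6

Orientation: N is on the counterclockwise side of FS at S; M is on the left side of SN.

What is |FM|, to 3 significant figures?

46.7

∠FSN = 113.0°, so SN runs at 0.4° + (180° − 113.0°) = 67.4° from the x-axis; with |SN| = 24.7, N = S + 24.7·(cos 67.4°, sin 67.4°) = (55.0, 23.1). SN ⟂ NM; with |NM| = 22.6 on the left of SN, M = N + 22.6·(-0.923, 0.384) = (34.1, 31.8). Then |FM| = |M − F| = 46.7.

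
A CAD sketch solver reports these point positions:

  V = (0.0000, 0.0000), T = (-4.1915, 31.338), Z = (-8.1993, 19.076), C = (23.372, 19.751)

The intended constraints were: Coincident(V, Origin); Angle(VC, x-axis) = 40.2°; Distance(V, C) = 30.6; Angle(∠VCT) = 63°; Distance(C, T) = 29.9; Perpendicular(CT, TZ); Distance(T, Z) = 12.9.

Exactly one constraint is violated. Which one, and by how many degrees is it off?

Perpendicular(CT, TZ) — off by 4.70°.

V = (0.00, 0.00) ✓; VC at 40.20° ✓; |VC| = 30.60 ✓; ∠VCT = 63.00° ✓; |CT| = 29.90 ✓; ∠(CT, TZ) = 94.70° ✗; |TZ| = 12.90 ✓.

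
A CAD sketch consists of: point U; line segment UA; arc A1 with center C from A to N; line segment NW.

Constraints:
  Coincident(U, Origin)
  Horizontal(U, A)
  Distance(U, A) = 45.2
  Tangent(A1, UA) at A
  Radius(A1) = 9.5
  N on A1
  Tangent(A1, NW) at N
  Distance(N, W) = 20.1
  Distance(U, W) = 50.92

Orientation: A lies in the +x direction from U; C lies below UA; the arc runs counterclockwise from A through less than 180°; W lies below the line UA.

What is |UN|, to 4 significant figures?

37.73

U is at the origin; UA is horizontal with |UA| = 45.2 and A on the +x side, so A = (45.20, 0.000). Since A1 is tangent to UA there, CA ⟂ UA, so C = A + (0, -9.5) = (45.20, -9.500). Since CN ⟂ NW (tangency), |CW| = √(9.5² + 20.1²) = 22.23 regardless of where N sits on A1. So W lies on both circle(U, 50.92) and circle(C, 22.23); the below-UA intersection is W = (40.26, -31.18). N is the foot of the tangent from W: N = (35.92, -11.55).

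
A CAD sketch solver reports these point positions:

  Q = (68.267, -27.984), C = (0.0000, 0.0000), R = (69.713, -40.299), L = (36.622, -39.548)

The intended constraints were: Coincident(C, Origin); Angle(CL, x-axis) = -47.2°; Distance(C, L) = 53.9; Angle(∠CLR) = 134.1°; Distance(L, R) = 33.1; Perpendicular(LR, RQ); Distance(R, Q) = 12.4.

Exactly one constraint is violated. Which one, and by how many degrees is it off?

Perpendicular(LR, RQ) — off by 8.00°.

C = (0.00, 0.00) ✓; CL at -47.20° ✓; |CL| = 53.90 ✓; ∠CLR = 134.1° ✓; |LR| = 33.10 ✓; ∠(LR, RQ) = 98.00° ✗; |RQ| = 12.40 ✓.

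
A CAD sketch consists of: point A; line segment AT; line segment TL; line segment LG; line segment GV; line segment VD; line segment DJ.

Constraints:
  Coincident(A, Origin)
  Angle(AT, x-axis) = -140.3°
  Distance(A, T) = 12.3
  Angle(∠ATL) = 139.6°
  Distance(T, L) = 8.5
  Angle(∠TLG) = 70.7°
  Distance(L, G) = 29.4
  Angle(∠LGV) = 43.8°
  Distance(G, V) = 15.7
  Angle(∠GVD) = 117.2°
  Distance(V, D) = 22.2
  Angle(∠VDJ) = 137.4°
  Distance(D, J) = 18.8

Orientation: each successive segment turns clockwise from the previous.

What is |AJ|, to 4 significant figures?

37.09

∠GVD = 117.2° gives VD at -129.0° from the x-axis; with |VD| = 22.2, D = (-15.54, -11.74). ∠VDJ = 137.4° gives DJ at -171.6° from the x-axis; with |DJ| = 18.8, J = (-34.14, -14.49). Then |AJ| = |J − A| = 37.09.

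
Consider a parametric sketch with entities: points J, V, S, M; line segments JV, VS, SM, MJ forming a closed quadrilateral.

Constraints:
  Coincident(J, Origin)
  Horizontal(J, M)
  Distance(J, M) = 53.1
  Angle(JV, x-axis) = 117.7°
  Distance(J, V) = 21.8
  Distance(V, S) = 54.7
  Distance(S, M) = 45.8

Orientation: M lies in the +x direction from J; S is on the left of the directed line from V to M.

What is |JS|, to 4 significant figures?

58.39

Checks: |VS| = 54.70 ✓; |SM| = 45.80 ✓.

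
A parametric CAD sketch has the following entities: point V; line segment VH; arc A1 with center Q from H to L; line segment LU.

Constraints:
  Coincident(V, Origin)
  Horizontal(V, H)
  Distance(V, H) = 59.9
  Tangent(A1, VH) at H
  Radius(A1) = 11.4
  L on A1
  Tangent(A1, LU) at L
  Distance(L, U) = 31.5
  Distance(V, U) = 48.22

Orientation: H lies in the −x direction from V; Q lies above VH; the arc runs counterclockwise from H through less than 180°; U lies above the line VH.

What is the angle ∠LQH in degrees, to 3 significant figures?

61.1°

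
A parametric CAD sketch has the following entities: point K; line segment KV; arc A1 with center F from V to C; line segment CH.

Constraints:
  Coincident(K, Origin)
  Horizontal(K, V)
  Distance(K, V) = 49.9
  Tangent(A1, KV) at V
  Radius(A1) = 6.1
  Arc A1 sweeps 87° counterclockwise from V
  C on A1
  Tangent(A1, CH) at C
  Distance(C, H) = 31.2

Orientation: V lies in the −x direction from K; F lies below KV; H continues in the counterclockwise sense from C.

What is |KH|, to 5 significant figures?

68.447

K is at the origin; K and V share the same y with |KV| = 49.9 and V on the −x side, so V = (-49.900, 0.0000). Since A1 is tangent to KV there, FV ⟂ KV, so F = V + (0, -6.1) = (-49.900, -6.1000). On A1, V sits at bearing 90° from F; an 87° counterclockwise sweep puts C at bearing 177°, so C = F + 6.1·(cos 177°, sin 177°) = (-55.992, -5.7808). Since A1 is tangent to CH there, FC ⟂ CH, so CH runs along (−sin 177°, cos 177°); with |CH| = 31.2, H = (-57.625, -36.938). Then |KH| = |H − K| = 68.447.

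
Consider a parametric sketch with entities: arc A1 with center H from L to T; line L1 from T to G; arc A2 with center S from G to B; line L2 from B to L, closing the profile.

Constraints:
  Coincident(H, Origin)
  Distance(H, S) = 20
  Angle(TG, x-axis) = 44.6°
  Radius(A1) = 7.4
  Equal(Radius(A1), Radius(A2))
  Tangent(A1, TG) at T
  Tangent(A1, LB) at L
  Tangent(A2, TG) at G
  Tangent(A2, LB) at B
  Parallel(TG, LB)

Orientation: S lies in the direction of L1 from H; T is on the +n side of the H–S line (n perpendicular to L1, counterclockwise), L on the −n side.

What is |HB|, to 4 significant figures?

21.33

Tangency of A1 to both parallel lines with radius 7.4 puts T and L at H ± 7.4·n: T = (-5.196, 5.269), L = (5.196, -5.269). Equal radii place G and B the same way about S: G = S + 7.4·n = (9.045, 19.31), B = S − 7.4·n = (19.44, 8.774). Then |HB| = |B − H| = 21.33.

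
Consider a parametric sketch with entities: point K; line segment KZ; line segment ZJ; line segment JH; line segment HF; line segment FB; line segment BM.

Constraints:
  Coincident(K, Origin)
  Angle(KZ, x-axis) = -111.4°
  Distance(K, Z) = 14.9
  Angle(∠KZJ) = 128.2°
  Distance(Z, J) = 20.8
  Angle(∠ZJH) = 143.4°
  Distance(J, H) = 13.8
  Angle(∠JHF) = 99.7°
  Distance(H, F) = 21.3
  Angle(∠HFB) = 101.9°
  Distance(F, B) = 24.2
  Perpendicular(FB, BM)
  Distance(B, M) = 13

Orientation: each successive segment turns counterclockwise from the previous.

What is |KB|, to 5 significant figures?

12.283

∠JHF = 99.7° gives HF at 57.300° from the x-axis; with |HF| = 21.3, F = (29.299, -19.281). ∠HFB = 101.9° gives FB at 135.40° from the x-axis; with |FB| = 24.2, B = (12.068, -2.2888). Then |KB| = |B − K| = 12.283.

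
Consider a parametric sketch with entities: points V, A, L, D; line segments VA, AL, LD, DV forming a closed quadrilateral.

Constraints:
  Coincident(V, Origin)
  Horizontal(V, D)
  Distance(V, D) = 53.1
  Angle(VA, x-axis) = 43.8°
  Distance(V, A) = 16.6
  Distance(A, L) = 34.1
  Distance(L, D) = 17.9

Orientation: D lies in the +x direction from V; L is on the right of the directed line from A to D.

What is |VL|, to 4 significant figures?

39.66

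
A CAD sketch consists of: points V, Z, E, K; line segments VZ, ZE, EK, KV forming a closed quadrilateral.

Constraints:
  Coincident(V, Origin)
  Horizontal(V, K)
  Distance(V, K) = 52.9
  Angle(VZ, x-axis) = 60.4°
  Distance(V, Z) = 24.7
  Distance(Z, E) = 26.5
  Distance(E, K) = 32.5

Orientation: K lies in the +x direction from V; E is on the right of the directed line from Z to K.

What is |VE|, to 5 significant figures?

20.928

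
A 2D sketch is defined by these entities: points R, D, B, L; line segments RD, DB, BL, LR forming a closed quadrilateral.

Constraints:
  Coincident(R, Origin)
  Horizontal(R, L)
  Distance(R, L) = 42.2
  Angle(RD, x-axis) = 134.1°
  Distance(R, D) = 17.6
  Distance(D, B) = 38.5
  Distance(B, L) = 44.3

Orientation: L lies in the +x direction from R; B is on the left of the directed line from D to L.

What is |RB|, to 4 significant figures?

40.89

Checks: |DB| = 38.50 ✓; |BL| = 44.30 ✓.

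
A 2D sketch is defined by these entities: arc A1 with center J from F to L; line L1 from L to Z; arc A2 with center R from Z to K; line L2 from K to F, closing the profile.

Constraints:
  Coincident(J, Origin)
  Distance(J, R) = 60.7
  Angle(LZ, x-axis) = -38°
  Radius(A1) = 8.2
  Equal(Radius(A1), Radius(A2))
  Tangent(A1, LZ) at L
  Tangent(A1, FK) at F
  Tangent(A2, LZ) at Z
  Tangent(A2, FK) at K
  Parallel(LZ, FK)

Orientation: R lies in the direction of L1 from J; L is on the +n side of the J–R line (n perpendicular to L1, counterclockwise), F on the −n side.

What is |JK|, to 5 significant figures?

61.251

The slot axis is L1's direction at -38.0°, so u = (cos -38.0°, sin -38.0°) = (0.78801, -0.61566) and n = (−sin -38.0°, cos -38.0°) = (0.61566, 0.78801). J is at the origin and R lies 60.7 along u from J, so R = 60.7·u = (47.832, -37.371). Tangency of A1 to both parallel lines with radius 8.2 puts L and F at J ± 8.2·n: L = (5.0484, 6.4617), F = (-5.0484, -6.4617). Equal radii place Z and K the same way about R: Z = R + 8.2·n = (52.881, -30.909), K = R − 8.2·n = (42.784, -43.832). Then |JK| = |K − J| = 61.251.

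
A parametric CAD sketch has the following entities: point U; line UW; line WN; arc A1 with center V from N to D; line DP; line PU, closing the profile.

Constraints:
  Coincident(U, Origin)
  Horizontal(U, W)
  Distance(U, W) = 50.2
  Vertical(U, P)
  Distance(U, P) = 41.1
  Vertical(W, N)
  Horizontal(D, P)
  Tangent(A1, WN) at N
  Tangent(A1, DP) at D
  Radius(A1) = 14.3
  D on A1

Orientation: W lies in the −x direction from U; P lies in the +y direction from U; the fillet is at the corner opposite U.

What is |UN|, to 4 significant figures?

56.91

U is at the origin; UW is horizontal with |UW| = 50.2 and W on the −x side, so W = (-50.20, 0.000). U and P share the same x with |UP| = 41.1 and P on the +y side, so P = (0.000, 41.10). The virtual corner opposite U is at (-50.20, 41.10). The tangent condition forces VN to be normal to WN and A1 meets DP tangentially, so VD is at right angles to DP, with radius 14.3, so the center V sits 14.3 in from both sides at V = (-35.90, 26.80). That places the tangent points at N = (-50.20, 26.80) on WN and D = (-35.90, 41.10) on DP. Then |UN| = |N − U| = 56.91.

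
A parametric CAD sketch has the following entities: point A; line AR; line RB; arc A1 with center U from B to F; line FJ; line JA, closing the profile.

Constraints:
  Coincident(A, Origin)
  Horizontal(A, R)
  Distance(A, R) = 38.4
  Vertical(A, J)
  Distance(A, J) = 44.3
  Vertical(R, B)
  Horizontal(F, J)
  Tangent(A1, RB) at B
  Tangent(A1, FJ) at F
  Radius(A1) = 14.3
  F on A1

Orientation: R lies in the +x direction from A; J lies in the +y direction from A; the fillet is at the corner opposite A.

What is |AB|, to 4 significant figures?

48.73

The virtual corner opposite A is at (38.40, 44.30). The tangent condition forces UB to be normal to RB and since A1 is tangent to FJ there, UF ⟂ FJ, with radius 14.3, so the center U sits 14.3 in from both sides at U = (24.10, 30.00). That places the tangent points at B = (38.40, 30.00) on RB and F = (24.10, 44.30) on FJ. Then |AB| = |B − A| = 48.73.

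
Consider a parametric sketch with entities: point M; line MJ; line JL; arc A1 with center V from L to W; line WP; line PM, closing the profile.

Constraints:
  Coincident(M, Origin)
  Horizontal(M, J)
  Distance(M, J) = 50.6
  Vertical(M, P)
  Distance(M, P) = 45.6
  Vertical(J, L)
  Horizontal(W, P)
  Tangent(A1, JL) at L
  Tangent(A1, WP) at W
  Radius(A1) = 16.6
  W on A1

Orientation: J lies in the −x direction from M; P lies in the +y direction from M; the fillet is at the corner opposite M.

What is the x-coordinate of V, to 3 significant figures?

-34.0

MP is vertical with |MP| = 45.6 and P on the +y side, so P = (0.00, 45.6). The virtual corner opposite M is at (-50.6, 45.6). A1 meets JL tangentially, so VL is at right angles to JL and A1 meets WP tangentially, so VW is at right angles to WP, with radius 16.6, so the center V sits 16.6 in from both sides at V = (-34.0, 29.0). So V.x = -34.0.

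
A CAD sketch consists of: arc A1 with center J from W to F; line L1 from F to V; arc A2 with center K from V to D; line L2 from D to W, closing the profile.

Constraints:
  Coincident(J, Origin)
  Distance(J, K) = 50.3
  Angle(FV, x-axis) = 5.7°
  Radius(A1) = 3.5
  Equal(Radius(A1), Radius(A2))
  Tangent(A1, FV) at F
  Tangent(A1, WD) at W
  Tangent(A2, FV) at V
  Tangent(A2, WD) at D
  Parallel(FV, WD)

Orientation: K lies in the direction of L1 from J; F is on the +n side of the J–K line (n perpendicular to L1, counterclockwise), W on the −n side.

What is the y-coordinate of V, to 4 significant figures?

8.478

The slot axis is L1's direction at 5.7°, so u = (cos 5.7°, sin 5.7°) = (0.9951, 0.09932) and n = (−sin 5.7°, cos 5.7°) = (-0.09932, 0.9951). J is at the origin and K lies 50.3 along u from J, so K = 50.3·u = (50.05, 4.996). Tangency of A1 to both parallel lines with radius 3.5 puts F and W at J ± 3.5·n: F = (-0.3476, 3.483), W = (0.3476, -3.483). Equal radii place V and D the same way about K: V = K + 3.5·n = (49.70, 8.478), D = K − 3.5·n = (50.40, 1.513). So V.y = 8.478.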